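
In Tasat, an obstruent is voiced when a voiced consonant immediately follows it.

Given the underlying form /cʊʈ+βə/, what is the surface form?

The rule targets /ʈ/ (voiceless retroflex stop), which sits before the trigger /β/ (voiced).
The voiced retroflex stop is [ɖ], so /ʈ/ → [ɖ].

[cʊɖβə]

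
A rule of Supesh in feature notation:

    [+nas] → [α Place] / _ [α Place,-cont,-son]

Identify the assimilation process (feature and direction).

The shared variable α links the value of the place features (abbreviated [Place]) on the target to the same value on the neighbouring segment, so place is the feature that assimilates.
Since the environment is written after the underscore, the trigger follows the target; the direction is regressive.

regressive place assimilation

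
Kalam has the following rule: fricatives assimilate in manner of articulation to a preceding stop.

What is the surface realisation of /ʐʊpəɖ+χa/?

[ʐʊpəɖqa]

The rule targets /χ/ (voiceless uvular fricative), which sits after the trigger /ɖ/ (stop).
Changing only its manner to stop gives [q] — the voiceless uvular stop.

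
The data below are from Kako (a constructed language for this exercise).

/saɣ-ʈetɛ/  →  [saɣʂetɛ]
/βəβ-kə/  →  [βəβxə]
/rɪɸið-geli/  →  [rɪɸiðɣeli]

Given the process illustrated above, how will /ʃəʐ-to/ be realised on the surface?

[ʃəʐso]

The data show progressive manner assimilation: /ʈ/ → [ʂ] after /ɣ/; /k/ → [x] after /β/; /g/ → [ɣ] after /ð/. In each pair only manner changes, matching the preceding consonant, while place and voice stay constant.
The rule targets /t/ (voiceless alveolar stop), which sits after the trigger /ʐ/ (fricative).
The voiceless alveolar fricative is [s], so /t/ → [s].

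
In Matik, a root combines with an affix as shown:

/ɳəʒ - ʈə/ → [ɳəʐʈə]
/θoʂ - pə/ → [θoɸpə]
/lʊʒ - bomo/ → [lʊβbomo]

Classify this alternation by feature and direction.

regressive place assimilation

Comparing underlying and surface forms, /ʒ/ → [ʐ] is the alternation; the neighbouring /ʈ/ is constant.
The change postalveolar → retroflex matches the place of the following /ʈ/, identifying this as place assimilation.
Manner and voice are unchanged, so the assimilation is partial, not total.
The same holds elsewhere in the data: /ʂ/ → [ɸ] before /p/ (retroflex → bilabial, matching bilabial); /ʒ/ → [β] before /b/ (postalveolar → bilabial, matching bilabial) — only place changes, and always toward the following segment.
Since the segment that changes precedes the conditioning segment, the assimilation is regressive.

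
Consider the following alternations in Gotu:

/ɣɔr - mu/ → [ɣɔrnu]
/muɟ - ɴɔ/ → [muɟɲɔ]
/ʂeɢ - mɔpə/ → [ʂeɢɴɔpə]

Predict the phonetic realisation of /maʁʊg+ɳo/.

The data show progressive place assimilation: /m/ → [n] after /r/; /ɴ/ → [ɲ] after /ɟ/; /m/ → [ɴ] after /ɢ/. In each pair only place changes, matching the preceding consonant, while manner and voice stay constant.
The rule targets /ɳ/ (voiced retroflex nasal), which sits after the trigger /g/ (velar).
A voiced velar nasal is [ŋ], so the surface segment is [ŋ].

[maʁʊgŋo]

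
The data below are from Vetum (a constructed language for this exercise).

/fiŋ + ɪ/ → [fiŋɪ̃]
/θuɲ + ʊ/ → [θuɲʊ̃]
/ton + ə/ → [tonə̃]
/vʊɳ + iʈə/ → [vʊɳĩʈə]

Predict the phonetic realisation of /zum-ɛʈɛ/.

The data show progressive nasality assimilation (vowel nasalisation): /ɪ/ → [ɪ̃] after /ŋ/; /ʊ/ → [ʊ̃] after /ɲ/; /ə/ → [ə̃] after /n/; /i/ → [ĩ] after /ɳ/ — a vowel is nasalised by an immediately preceding nasal consonant.
/ɛ/ sits next to the nasal /m/ and is therefore nasalised to [ɛ̃].

[zumɛ̃ʈɛ]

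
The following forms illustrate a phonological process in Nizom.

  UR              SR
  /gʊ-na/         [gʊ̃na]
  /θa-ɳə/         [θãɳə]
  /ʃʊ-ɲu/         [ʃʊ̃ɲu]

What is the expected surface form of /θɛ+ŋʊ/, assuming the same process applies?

The data show regressive nasality assimilation (vowel nasalisation): /ʊ/ → [ʊ̃] before /n/; /a/ → [ã] before /ɳ/; /ʊ/ → [ʊ̃] before /ɲ/ — a vowel is nasalised by an immediately following nasal consonant.
The vowel /ɛ/ is adjacent to the following nasal /ŋ/, so it acquires [+nasal] and surfaces as [ɛ̃].

[θɛ̃ŋʊ]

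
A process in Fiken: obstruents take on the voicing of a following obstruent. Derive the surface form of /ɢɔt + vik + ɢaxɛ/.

[ɢɔdvigɢaxɛ]

/t/ is a voiceless alveolar stop. The following trigger /v/ is voiced, so /t/ must become voiced as well.
A voiced alveolar stop is [d], so the surface segment is [d].
The same rule applies at the second boundary: /k/ → [g] next to /ɢ/.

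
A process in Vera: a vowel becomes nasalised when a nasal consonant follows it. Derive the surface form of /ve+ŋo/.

[vẽŋo]

/e/ sits next to the nasal /ŋ/ and is therefore nasalised to [ẽ].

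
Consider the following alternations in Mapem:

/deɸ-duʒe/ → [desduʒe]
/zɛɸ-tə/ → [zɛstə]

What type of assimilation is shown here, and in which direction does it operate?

The segment that alternates is /ɸ/, which surfaces as [s] when adjacent to /d/.
/ɸ/ is bilabial while /d/ is alveolar; the output [s] is alveolar, matching the trigger — so the feature that spreads is place.
Manner and voice are unchanged, so the assimilation is partial, not total.
Checking the remaining alternation: /ɸ/ → [s] before /t/ (bilabial → alveolar, matching alveolar) — only place changes, and always toward the following segment.
Since the segment that changes precedes the conditioning segment, the assimilation is regressive.

regressive place assimilation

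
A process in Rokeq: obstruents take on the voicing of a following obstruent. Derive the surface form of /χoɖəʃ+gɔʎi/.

/ʃ/ is a voiceless postalveolar fricative. The following trigger /g/ is voiced, so /ʃ/ must become voiced as well.
The voiced postalveolar fricative is [ʒ], so /ʃ/ → [ʒ].

[χoɖəʒgɔʎi]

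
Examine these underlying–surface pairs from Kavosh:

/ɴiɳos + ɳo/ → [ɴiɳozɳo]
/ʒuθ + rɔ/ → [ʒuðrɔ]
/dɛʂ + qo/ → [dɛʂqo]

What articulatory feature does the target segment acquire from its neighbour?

voicing

Comparing underlying and surface forms, /s/ → [z] is the alternation; the neighbouring /ɳ/ is constant.
/s/ is voiceless while /ɳ/ is voiced; the output [z] is voiced, matching the trigger — so the feature that spreads is voicing.
Checking the remaining alternation: /θ/ → [ð] before /r/ (voiceless → voiced, matching voiced) — only voicing changes, and always toward the following segment.
Nothing changes in [dɛʂqo]: there the adjacent consonants already agree in voicing (/ʂ/ and /q/ are both voiceless), so this form is consistent with the same rule.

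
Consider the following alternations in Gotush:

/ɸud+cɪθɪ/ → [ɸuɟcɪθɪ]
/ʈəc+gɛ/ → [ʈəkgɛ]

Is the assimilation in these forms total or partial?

partial assimilation

The segment that alternates is /d/, which surfaces as [ɟ] when adjacent to /c/.
The change alveolar → palatal matches the place of the following /c/, identifying this as place assimilation.
Manner and voice are unchanged, so the assimilation is partial, not total.
The other alternating form patterns the same way: /c/ → [k] before /g/ (palatal → velar, matching velar) — only place changes, and always toward the following segment.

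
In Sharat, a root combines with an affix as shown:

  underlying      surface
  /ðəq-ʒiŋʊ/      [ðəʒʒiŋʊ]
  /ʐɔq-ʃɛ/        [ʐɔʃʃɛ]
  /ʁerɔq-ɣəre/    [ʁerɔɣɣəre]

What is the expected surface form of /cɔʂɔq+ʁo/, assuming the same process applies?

[cɔʂɔʁʁo]

The data show regressive total assimilation (/q/ → [ʒ] before /ʒ/; /q/ → [ʃ] before /ʃ/; /q/ → [ɣ] before /ɣ/): in every case the target segment becomes identical to its following neighbour, copying more than a single feature.
/q/ is the segment targeted by the rule; it sits immediately before /ʁ/, so it assimilates completely and surfaces as [ʁ].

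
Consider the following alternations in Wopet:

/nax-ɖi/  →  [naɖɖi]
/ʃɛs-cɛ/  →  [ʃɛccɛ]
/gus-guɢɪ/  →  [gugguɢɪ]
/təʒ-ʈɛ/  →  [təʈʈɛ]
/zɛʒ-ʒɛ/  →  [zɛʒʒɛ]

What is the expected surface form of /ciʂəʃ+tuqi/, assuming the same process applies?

[ciʂəttuqi]

The data show regressive total assimilation (/x/ → [ɖ] before /ɖ/; /s/ → [c] before /c/; /s/ → [g] before /g/; /ʒ/ → [ʈ] before /ʈ/): in every case the target segment becomes identical to its following neighbour, copying more than a single feature.
In [zɛʒʒɛ] the two consonants at the boundary are already identical (/ʒ/ + /ʒ/), so the rule applies vacuously and nothing changes.
/ʃ/ is the segment targeted by the rule; it sits immediately before /t/, so it assimilates completely and surfaces as [t].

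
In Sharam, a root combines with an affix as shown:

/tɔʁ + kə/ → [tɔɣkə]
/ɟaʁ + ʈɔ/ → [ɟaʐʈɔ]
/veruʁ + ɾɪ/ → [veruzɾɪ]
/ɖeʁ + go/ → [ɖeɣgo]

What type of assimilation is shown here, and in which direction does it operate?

The segment that alternates is /ʁ/, which surfaces as [ɣ] when adjacent to /k/.
The change uvular → velar matches the place of the following /k/, identifying this as place assimilation.
Manner and voice are unchanged, so the assimilation is partial, not total.
The same holds elsewhere in the data: /ʁ/ → [ʐ] before /ʈ/ (uvular → retroflex, matching retroflex); /ʁ/ → [z] before /ɾ/ (uvular → alveolar, matching alveolar); /ʁ/ → [ɣ] before /g/ (uvular → velar, matching velar) — only place changes, and always toward the following segment.
The trigger is the following segment, so the direction is regressive (anticipatory).

regressive place assimilation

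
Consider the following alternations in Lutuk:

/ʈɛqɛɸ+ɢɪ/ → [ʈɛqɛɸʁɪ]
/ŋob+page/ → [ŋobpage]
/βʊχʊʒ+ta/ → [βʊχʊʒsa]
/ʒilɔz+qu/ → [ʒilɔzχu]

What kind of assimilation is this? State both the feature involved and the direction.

The segment that alternates is /ɢ/, which surfaces as [ʁ] when adjacent to /ɸ/.
/ɢ/ is a stop while /ɸ/ is a fricative; the output [ʁ] is a fricative, matching the trigger — so the feature that spreads is manner.
Place and voice are unchanged, so the assimilation is partial, not total.
The same holds elsewhere in the data: /t/ → [s] after /ʒ/ (stop → fricative, matching a fricative); /q/ → [χ] after /z/ (stop → fricative, matching a fricative) — only manner changes, and always toward the preceding segment.
Nothing changes in [ŋobpage]: there the adjacent consonants already agree in manner (/p/ and /b/ are both stops), so this form is consistent with the same rule.
The trigger is the preceding segment, so the direction is progressive (perseverative).

progressive manner assimilation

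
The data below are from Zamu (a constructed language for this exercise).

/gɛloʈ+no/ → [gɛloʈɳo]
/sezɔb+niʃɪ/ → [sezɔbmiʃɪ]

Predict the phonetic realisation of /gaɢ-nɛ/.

The data show progressive place assimilation: /n/ → [ɳ] after /ʈ/; /n/ → [m] after /b/. In each pair only place changes, matching the preceding consonant, while manner and voice stay constant.
/n/ is a voiced alveolar nasal. The preceding trigger /ɢ/ is uvular, so /n/ must become uvular as well.
A voiced uvular nasal is [ɴ], so the surface segment is [ɴ].

[gaɢɴɛ]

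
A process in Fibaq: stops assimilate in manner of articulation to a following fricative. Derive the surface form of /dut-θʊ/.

The rule targets /t/ (voiceless alveolar stop), which sits before the trigger /θ/ (fricative).
Changing only its manner to fricative gives [s] — the voiceless alveolar fricative.

[dusθʊ]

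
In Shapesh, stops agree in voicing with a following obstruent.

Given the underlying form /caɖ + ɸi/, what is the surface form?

[caʈɸi]

/ɖ/ is a voiced retroflex stop. The following trigger /ɸ/ is voiceless, so /ɖ/ must become voiceless as well.
The voiceless retroflex stop is [ʈ], so /ɖ/ → [ʈ].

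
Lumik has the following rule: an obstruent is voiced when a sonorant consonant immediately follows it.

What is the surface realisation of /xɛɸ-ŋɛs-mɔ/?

[xɛβŋɛzmɔ]

The rule targets /ɸ/ (voiceless bilabial fricative), which sits before the trigger /ŋ/ (voiced).
Changing only its voicing to voiced gives [β] — the voiced bilabial fricative.
The same rule applies at the second boundary: /s/ → [z] next to /m/.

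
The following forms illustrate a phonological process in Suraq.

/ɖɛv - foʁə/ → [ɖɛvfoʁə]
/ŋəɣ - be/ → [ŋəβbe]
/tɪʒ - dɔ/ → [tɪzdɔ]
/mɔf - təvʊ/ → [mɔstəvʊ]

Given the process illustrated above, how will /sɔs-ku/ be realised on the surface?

[sɔxku]

The data show regressive place assimilation: /ɣ/ → [β] before /b/; /ʒ/ → [z] before /d/; /f/ → [s] before /t/. In each pair only place changes, matching the following consonant, while manner and voice stay constant.
Nothing changes in [ɖɛvfoʁə]: there the adjacent consonants already agree in place (/v/ and /f/ are both labiodental), so this form is consistent with the same rule.
The rule targets /s/ (voiceless alveolar fricative), which sits before the trigger /k/ (velar).
A voiceless velar fricative is [x], so the surface segment is [x].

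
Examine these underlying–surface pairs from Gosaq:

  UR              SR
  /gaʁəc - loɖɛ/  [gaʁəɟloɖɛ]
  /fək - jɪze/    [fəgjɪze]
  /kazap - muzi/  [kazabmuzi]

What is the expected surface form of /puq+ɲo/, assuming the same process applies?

[puɢɲo]

The data show regressive voicing assimilation: /c/ → [ɟ] before /l/; /k/ → [g] before /j/; /p/ → [b] before /m/. In each pair only voicing changes, matching the following consonant, while place and manner stay constant.
/q/ is a voiceless uvular stop. The following trigger /ɲ/ is voiced, so /q/ must become voiced as well.
Changing only its voicing to voiced gives [ɢ] — the voiced uvular stop.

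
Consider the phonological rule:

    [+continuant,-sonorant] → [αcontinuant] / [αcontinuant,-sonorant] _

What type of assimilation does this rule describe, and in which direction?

The rule copies [continuant] (continuancy) from the environment onto the target fricatives; since [±continuant] encodes the stop/fricative manner contrast, the assimilating dimension is manner.
Since the environment is written before the underscore, the trigger precedes the target; the direction is progressive.

progressive manner assimilation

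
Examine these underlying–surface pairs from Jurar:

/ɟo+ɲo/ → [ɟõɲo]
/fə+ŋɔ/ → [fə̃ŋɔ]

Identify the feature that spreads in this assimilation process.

nasality

The vowel /o/ surfaces as nasalised [õ] next to the following nasal /ɲ/ — it has acquired the [+nasal] feature of its neighbour.
Likewise in the remaining data: /ə/ → [ə̃] before /ŋ/ — each time a vowel is nasalised next to a following nasal.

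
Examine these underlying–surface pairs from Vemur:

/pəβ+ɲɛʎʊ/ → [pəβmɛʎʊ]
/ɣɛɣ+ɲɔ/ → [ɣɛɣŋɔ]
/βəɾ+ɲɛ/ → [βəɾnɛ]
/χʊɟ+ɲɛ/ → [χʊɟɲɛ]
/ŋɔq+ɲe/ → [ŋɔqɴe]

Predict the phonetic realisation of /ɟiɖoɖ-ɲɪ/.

The data show progressive place assimilation: /ɲ/ → [m] after /β/; /ɲ/ → [ŋ] after /ɣ/; /ɲ/ → [n] after /ɾ/; /ɲ/ → [ɴ] after /q/. In each pair only place changes, matching the preceding consonant, while manner and voice stay constant.
Nothing changes in [χʊɟɲɛ]: there the adjacent consonants already agree in place (/ɲ/ and /ɟ/ are both palatal), so this form is consistent with the same rule.
The rule targets /ɲ/ (voiced palatal nasal), which sits after the trigger /ɖ/ (retroflex).
A voiced retroflex nasal is [ɳ], so the surface segment is [ɳ].

[ɟiɖoɖɳɪ]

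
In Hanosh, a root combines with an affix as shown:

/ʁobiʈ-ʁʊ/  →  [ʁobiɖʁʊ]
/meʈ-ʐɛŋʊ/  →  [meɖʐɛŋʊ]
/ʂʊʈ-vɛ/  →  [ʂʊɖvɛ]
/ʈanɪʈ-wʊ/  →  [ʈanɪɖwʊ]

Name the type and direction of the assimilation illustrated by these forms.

regressive voicing assimilation

Underlying /ʈ/ is realised as [ɖ] next to /ʁ/; /ʁ/ itself does not change.
The change voiceless → voiced matches the voicing of the following /ʁ/, identifying this as voicing assimilation.
Place and manner are unchanged, so the assimilation is partial, not total.
The same holds elsewhere in the data: /ʈ/ → [ɖ] before /ʐ/ (voiceless → voiced, matching voiced); /ʈ/ → [ɖ] before /v/ (voiceless → voiced, matching voiced); /ʈ/ → [ɖ] before /w/ (voiceless → voiced, matching voiced) — only voicing changes, and always toward the following segment.
The trigger is the following segment, so the direction is regressive (anticipatory).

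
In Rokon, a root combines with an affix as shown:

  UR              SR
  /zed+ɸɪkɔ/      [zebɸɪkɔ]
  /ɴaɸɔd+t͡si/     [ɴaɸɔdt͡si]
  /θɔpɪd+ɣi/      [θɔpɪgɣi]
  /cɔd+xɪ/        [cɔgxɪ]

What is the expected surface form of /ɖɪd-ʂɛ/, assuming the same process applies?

The data show regressive place assimilation: /d/ → [b] before /ɸ/; /d/ → [g] before /ɣ/; /d/ → [g] before /x/. In each pair only place changes, matching the following consonant, while manner and voice stay constant.
No alternation appears in [ɴaɸɔdt͡si]: there the adjacent consonants already agree in place (/d/ and /t͡s/ are both alveolar), so this form is consistent with the same rule.
The rule targets /d/ (voiced alveolar stop), which sits before the trigger /ʂ/ (retroflex).
Changing only its place to retroflex gives [ɖ] — the voiced retroflex stop.

[ɖɪɖʂɛ]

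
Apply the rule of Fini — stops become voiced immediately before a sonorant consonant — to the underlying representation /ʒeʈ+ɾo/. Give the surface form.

The rule targets /ʈ/ (voiceless retroflex stop), which sits before the trigger /ɾ/ (voiced).
A voiced retroflex stop is [ɖ], so the surface segment is [ɖ].

[ʒeɖɾo]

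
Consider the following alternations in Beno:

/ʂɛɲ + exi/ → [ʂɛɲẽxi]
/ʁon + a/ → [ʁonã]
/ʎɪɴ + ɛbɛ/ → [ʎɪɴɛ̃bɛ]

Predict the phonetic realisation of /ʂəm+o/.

The data show progressive nasality assimilation (vowel nasalisation): /e/ → [ẽ] after /ɲ/; /a/ → [ã] after /n/; /ɛ/ → [ɛ̃] after /ɴ/ — a vowel is nasalised by an immediately preceding nasal consonant.
/o/ sits next to the nasal /m/ and is therefore nasalised to [õ].

[ʂəmõ]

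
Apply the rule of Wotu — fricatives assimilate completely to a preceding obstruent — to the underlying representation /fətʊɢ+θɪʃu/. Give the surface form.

/θ/ is the segment targeted by the rule; it sits immediately after /ɢ/, so it assimilates completely and surfaces as [ɢ].

[fətʊɢɢɪʃu]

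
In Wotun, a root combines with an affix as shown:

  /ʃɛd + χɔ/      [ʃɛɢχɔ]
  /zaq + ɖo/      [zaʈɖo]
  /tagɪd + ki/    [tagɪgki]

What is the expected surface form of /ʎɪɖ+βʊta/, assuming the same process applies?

[ʎɪbβʊta]

The data show regressive place assimilation: /d/ → [ɢ] before /χ/; /q/ → [ʈ] before /ɖ/; /d/ → [g] before /k/. In each pair only place changes, matching the following consonant, while manner and voice stay constant.
/ɖ/ is a voiced retroflex stop. The following trigger /β/ is bilabial, so /ɖ/ must become bilabial as well.
The voiced bilabial stop is [b], so /ɖ/ → [b].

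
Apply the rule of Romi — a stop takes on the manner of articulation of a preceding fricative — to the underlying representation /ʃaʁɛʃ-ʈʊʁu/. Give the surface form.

The rule targets /ʈ/ (voiceless retroflex stop), which sits after the trigger /ʃ/ (fricative).
Changing only its manner to fricative gives [ʂ] — the voiceless retroflex fricative.

[ʃaʁɛʃʂʊʁu]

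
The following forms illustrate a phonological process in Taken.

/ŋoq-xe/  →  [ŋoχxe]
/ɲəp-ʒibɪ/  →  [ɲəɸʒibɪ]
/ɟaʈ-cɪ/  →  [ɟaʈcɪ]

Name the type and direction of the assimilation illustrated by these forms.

regressive manner assimilation

The segment that alternates is /q/, which surfaces as [χ] when adjacent to /x/.
/q/ is a stop while /x/ is a fricative; the output [χ] is a fricative, matching the trigger — so the feature that spreads is manner.
Place and voice are unchanged, so the assimilation is partial, not total.
The same holds elsewhere in the data: /p/ → [ɸ] before /ʒ/ (stop → fricative, matching a fricative) — only manner changes, and always toward the following segment.
No alternation appears in [ɟaʈcɪ]: there the adjacent consonants already agree in manner (/ʈ/ and /c/ are both stops), so this form is consistent with the same rule.
The trigger is the following segment, so the direction is regressive (anticipatory).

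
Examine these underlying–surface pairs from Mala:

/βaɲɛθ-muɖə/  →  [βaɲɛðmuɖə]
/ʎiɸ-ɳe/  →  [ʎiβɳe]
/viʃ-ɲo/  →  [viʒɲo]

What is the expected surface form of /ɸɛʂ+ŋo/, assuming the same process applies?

[ɸɛʐŋo]

The data show regressive voicing assimilation: /θ/ → [ð] before /m/; /ɸ/ → [β] before /ɳ/; /ʃ/ → [ʒ] before /ɲ/. In each pair only voicing changes, matching the following consonant, while place and manner stay constant.
/ʂ/ is a voiceless retroflex fricative. The following trigger /ŋ/ is voiced, so /ʂ/ must become voiced as well.
The voiced retroflex fricative is [ʐ], so /ʂ/ → [ʐ].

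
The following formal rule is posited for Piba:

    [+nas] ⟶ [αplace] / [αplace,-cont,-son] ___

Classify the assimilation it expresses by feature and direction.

progressive place assimilation

The rule copies the place features (abbreviated [place]) from the environment onto the target, so the assimilating feature is place.
The conditioning segment sits to the left of the focus bar, meaning the trigger precedes the segment that changes — progressive assimilation.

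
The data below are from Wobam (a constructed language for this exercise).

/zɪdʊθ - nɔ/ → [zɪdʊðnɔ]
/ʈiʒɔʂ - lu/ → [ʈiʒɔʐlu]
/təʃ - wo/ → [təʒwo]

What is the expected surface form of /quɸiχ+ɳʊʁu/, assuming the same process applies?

The data show regressive voicing assimilation: /θ/ → [ð] before /n/; /ʂ/ → [ʐ] before /l/; /ʃ/ → [ʒ] before /w/. In each pair only voicing changes, matching the following consonant, while place and manner stay constant.
/χ/ is a voiceless uvular fricative. The following trigger /ɳ/ is voiced, so /χ/ must become voiced as well.
A voiced uvular fricative is [ʁ], so the surface segment is [ʁ].

[quɸiʁɳʊʁu]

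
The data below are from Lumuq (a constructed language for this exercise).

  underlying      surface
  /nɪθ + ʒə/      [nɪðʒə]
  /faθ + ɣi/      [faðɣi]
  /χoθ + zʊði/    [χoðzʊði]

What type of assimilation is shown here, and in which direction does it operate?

Comparing underlying and surface forms, /θ/ → [ð] is the alternation; the neighbouring /ʒ/ is constant.
The change voiceless → voiced matches the voicing of the following /ʒ/, identifying this as voicing assimilation.
Place and manner are unchanged, so the assimilation is partial, not total.
The other alternating forms pattern the same way: /θ/ → [ð] before /ɣ/ (voiceless → voiced, matching voiced); /θ/ → [ð] before /z/ (voiceless → voiced, matching voiced) — only voicing changes, and always toward the following segment.
The trigger is the following segment, so the direction is regressive (anticipatory).

regressive voicing assimilation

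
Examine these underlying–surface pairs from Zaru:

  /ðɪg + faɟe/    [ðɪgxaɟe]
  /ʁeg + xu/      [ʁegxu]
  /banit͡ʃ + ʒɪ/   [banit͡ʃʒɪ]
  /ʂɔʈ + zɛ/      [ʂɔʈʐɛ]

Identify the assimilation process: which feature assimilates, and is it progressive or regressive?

progressive place assimilation

Comparing underlying and surface forms, /f/ → [x] is the alternation; the neighbouring /g/ is constant.
The change labiodental → velar matches the place of the preceding /g/, identifying this as place assimilation.
Manner and voice are unchanged, so the assimilation is partial, not total.
Checking the remaining alternation: /z/ → [ʐ] after /ʈ/ (alveolar → retroflex, matching retroflex) — only place changes, and always toward the preceding segment.
Nothing changes in [ʁegxu], [banit͡ʃʒɪ]: there the adjacent consonants already agree in place (/x/ and /g/ are both velar; /ʒ/ and /t͡ʃ/ are both postalveolar), so these forms are consistent with the same rule.
The trigger is the preceding segment, so the direction is progressive (perseverative).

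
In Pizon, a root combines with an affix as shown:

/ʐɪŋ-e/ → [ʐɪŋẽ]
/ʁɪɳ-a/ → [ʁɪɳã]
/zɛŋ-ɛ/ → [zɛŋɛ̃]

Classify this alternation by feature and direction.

progressive nasality assimilation (vowel nasalisation)

The vowel /e/ surfaces as nasalised [ẽ] next to the preceding nasal /ŋ/ — it has acquired the [+nasal] feature of its neighbour.
The other forms show the same pattern: /a/ → [ã] after /ɳ/; /ɛ/ → [ɛ̃] after /ŋ/ — each time a vowel is nasalised next to a preceding nasal.
Because the conditioning nasal is to the left of the vowel that changes, the process is progressive (perseverative).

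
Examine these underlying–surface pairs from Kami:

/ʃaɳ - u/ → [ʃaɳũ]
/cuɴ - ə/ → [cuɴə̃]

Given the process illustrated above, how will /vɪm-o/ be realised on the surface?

[vɪmõ]

The data show progressive nasality assimilation (vowel nasalisation): /u/ → [ũ] after /ɳ/; /ə/ → [ə̃] after /ɴ/ — a vowel is nasalised by an immediately preceding nasal consonant.
The vowel /o/ is adjacent to the preceding nasal /m/, so it acquires [+nasal] and surfaces as [õ].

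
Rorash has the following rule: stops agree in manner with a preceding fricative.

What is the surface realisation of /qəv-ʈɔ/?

[qəvʂɔ]

The rule targets /ʈ/ (voiceless retroflex stop), which sits after the trigger /v/ (fricative).
A voiceless retroflex fricative is [ʂ], so the surface segment is [ʂ].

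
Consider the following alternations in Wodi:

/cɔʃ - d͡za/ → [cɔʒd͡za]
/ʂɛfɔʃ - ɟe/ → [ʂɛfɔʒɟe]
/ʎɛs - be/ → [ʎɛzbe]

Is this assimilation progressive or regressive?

regressive

Comparing underlying and surface forms, /ʃ/ → [ʒ] is the alternation; the neighbouring /d͡z/ is constant.
/ʃ/ is voiceless while /d͡z/ is voiced; the output [ʒ] is voiced, matching the trigger — so the feature that spreads is voicing.
The same holds elsewhere in the data: /ʃ/ → [ʒ] before /ɟ/ (voiceless → voiced, matching voiced); /s/ → [z] before /b/ (voiceless → voiced, matching voiced) — only voicing changes, and always toward the following segment.
Since the segment that changes precedes the conditioning segment, the assimilation is regressive.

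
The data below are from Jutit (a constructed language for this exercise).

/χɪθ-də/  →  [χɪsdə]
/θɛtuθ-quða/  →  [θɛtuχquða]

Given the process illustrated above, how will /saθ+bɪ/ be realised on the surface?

The data show regressive place assimilation: /θ/ → [s] before /d/; /θ/ → [χ] before /q/. In each pair only place changes, matching the following consonant, while manner and voice stay constant.
/θ/ is a voiceless dental fricative. The following trigger /b/ is bilabial, so /θ/ must become bilabial as well.
The voiceless bilabial fricative is [ɸ], so /θ/ → [ɸ].

[saɸbɪ]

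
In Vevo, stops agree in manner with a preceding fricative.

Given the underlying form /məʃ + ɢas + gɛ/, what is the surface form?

The rule targets /ɢ/ (voiced uvular stop), which sits after the trigger /ʃ/ (fricative).
The voiced uvular fricative is [ʁ], so /ɢ/ → [ʁ].
The same rule applies at the second boundary: /g/ → [ɣ] next to /s/.

[məʃʁasɣɛ]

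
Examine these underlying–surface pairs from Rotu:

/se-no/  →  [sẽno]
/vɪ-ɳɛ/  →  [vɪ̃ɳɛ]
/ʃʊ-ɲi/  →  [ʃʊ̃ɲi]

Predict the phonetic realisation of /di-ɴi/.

[dĩɴi]

The data show regressive nasality assimilation (vowel nasalisation): /e/ → [ẽ] before /n/; /ɪ/ → [ɪ̃] before /ɳ/; /ʊ/ → [ʊ̃] before /ɲ/ — a vowel is nasalised by an immediately following nasal consonant.
/i/ sits next to the nasal /ɴ/ and is therefore nasalised to [ĩ].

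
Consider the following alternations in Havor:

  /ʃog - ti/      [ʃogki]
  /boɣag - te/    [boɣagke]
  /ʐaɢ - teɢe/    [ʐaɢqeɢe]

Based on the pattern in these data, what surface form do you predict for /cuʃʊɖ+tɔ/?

[cuʃʊɖʈɔ]

The data show progressive place assimilation: /t/ → [k] after /g/; /t/ → [q] after /ɢ/. In each pair only place changes, matching the preceding consonant, while manner and voice stay constant.
The rule targets /t/ (voiceless alveolar stop), which sits after the trigger /ɖ/ (retroflex).
Changing only its place to retroflex gives [ʈ] — the voiceless retroflex stop.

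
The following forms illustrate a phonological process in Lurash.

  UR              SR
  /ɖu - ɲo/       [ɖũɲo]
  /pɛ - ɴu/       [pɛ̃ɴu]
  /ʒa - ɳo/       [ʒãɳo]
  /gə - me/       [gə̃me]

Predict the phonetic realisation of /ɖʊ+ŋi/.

[ɖʊ̃ŋi]

The data show regressive nasality assimilation (vowel nasalisation): /u/ → [ũ] before /ɲ/; /ɛ/ → [ɛ̃] before /ɴ/; /a/ → [ã] before /ɳ/; /ə/ → [ə̃] before /m/ — a vowel is nasalised by an immediately following nasal consonant.
The vowel /ʊ/ is adjacent to the following nasal /ŋ/, so it acquires [+nasal] and surfaces as [ʊ̃].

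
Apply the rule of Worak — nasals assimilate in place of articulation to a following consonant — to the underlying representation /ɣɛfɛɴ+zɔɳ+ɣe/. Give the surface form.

[ɣɛfɛnzɔŋɣe]

/ɴ/ is a voiced uvular nasal. The following trigger /z/ is alveolar, so /ɴ/ must become alveolar as well.
The voiced alveolar nasal is [n], so /ɴ/ → [n].
At the second juncture, /ɳ/ likewise becomes [ŋ] adjacent to /ɣ/.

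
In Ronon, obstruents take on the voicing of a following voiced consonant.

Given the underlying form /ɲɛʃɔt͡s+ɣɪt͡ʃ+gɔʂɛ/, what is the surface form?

[ɲɛʃɔd͡zɣɪd͡ʒgɔʂɛ]

The rule targets /t͡s/ (voiceless alveolar affricate), which sits before the trigger /ɣ/ (voiced).
Changing only its voicing to voiced gives [d͡z] — the voiced alveolar affricate.
At the second juncture, /t͡ʃ/ likewise becomes [d͡ʒ] adjacent to /g/.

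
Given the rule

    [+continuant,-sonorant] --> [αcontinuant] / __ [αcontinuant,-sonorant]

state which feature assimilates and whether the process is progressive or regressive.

regressive manner assimilation

The shared variable α links the value of [continuant] on the target to that of the neighbouring obstruent. [continuant] distinguishes stops from fricatives — a manner-of-articulation feature — so this is manner assimilation.
Since the environment is written after the underscore, the trigger follows the target; the direction is regressive.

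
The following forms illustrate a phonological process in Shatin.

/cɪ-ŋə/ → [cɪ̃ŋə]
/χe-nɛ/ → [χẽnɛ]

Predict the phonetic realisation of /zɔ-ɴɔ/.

[zɔ̃ɴɔ]

The data show regressive nasality assimilation (vowel nasalisation): /ɪ/ → [ɪ̃] before /ŋ/; /e/ → [ẽ] before /n/ — a vowel is nasalised by an immediately following nasal consonant.
/ɔ/ sits next to the nasal /ɴ/ and is therefore nasalised to [ɔ̃].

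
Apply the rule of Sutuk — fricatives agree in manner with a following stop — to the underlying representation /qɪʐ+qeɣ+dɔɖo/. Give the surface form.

The rule targets /ʐ/ (voiced retroflex fricative), which sits before the trigger /q/ (stop).
The voiced retroflex stop is [ɖ], so /ʐ/ → [ɖ].
At the second juncture, /ɣ/ likewise becomes [g] adjacent to /d/.

[qɪɖqegdɔɖo]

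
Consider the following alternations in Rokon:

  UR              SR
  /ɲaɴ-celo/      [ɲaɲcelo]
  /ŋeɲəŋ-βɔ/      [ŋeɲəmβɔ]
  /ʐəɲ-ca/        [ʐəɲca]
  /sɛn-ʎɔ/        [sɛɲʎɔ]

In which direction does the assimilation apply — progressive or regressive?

Underlying /ɴ/ is realised as [ɲ] next to /c/; /c/ itself does not change.
/ɴ/ is uvular while /c/ is palatal; the output [ɲ] is palatal, matching the trigger — so the feature that spreads is place.
The other alternating forms pattern the same way: /ŋ/ → [m] before /β/ (velar → bilabial, matching bilabial); /n/ → [ɲ] before /ʎ/ (alveolar → palatal, matching palatal) — only place changes, and always toward the following segment.
No alternation appears in [ʐəɲca]: there the adjacent consonants already agree in place (/ɲ/ and /c/ are both palatal), so this form is consistent with the same rule.
Since the segment that changes precedes the conditioning segment, the assimilation is regressive.

regressive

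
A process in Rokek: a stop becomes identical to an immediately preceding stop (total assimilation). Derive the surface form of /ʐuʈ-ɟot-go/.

[ʐuʈʈotto]

/ɟ/ is the segment targeted by the rule; it sits immediately after /ʈ/, so it assimilates completely and surfaces as [ʈ].
At the second juncture, /g/ likewise becomes [t] adjacent to /t/.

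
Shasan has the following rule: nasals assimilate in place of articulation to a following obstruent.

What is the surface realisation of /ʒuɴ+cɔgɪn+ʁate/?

[ʒuɲcɔgɪɴʁate]

/ɴ/ is a voiced uvular nasal. The following trigger /c/ is palatal, so /ɴ/ must become palatal as well.
The voiced palatal nasal is [ɲ], so /ɴ/ → [ɲ].
At the second juncture, /n/ likewise becomes [ɴ] adjacent to /ʁ/.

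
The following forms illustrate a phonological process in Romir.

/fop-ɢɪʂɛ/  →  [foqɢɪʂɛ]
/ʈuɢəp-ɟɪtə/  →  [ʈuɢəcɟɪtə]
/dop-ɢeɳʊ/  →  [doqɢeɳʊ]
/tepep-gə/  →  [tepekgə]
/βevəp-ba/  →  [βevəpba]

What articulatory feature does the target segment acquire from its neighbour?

place

The segment that alternates is /p/, which surfaces as [q] when adjacent to /ɢ/.
/p/ is bilabial while /ɢ/ is uvular; the output [q] is uvular, matching the trigger — so the feature that spreads is place.
Checking the remaining alternations: /p/ → [c] before /ɟ/ (bilabial → palatal, matching palatal); /p/ → [k] before /g/ (bilabial → velar, matching velar) — only place changes, and always toward the following segment.
No alternation appears in [βevəpba]: there the adjacent consonants already agree in place (/p/ and /b/ are both bilabial), so this form is consistent with the same rule.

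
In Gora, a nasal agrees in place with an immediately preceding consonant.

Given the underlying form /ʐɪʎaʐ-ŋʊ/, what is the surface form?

[ʐɪʎaʐɳʊ]

The rule targets /ŋ/ (voiced velar nasal), which sits after the trigger /ʐ/ (retroflex).
A voiced retroflex nasal is [ɳ], so the surface segment is [ɳ].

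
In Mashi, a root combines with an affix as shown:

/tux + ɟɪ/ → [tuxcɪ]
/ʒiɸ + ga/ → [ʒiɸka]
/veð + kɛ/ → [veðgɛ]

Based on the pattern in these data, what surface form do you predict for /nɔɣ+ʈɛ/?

The data show progressive voicing assimilation: /ɟ/ → [c] after /x/; /g/ → [k] after /ɸ/; /k/ → [g] after /ð/. In each pair only voicing changes, matching the preceding consonant, while place and manner stay constant.
The rule targets /ʈ/ (voiceless retroflex stop), which sits after the trigger /ɣ/ (voiced).
The voiced retroflex stop is [ɖ], so /ʈ/ → [ɖ].

[nɔɣɖɛ]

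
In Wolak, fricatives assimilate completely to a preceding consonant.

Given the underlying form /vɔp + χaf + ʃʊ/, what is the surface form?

/χ/ is the segment targeted by the rule; it sits immediately after /p/, so it assimilates completely and surfaces as [p].
At the second juncture, /ʃ/ likewise becomes [f] adjacent to /f/.

[vɔppaffʊ]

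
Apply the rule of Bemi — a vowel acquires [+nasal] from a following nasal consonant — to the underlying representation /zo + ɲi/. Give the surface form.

[zõɲi]

The vowel /o/ is adjacent to the following nasal /ɲ/, so it acquires [+nasal] and surfaces as [õ].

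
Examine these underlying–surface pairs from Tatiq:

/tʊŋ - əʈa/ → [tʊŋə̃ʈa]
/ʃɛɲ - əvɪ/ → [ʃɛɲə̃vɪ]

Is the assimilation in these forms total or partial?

The vowel /ə/ surfaces as nasalised [ə̃] next to the preceding nasal /ŋ/ — it has acquired the [+nasal] feature of its neighbour.
The other form shows the same pattern: /ə/ → [ə̃] after /ɲ/ — each time a vowel is nasalised next to a preceding nasal.

partial assimilation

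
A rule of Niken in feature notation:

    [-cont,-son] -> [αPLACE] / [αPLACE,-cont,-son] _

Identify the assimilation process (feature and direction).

progressive place assimilation

The rule copies the place features (abbreviated [PLACE]) from the environment onto the target, so the assimilating feature is place.
Since the environment is written before the underscore, the trigger precedes the target; the direction is progressive.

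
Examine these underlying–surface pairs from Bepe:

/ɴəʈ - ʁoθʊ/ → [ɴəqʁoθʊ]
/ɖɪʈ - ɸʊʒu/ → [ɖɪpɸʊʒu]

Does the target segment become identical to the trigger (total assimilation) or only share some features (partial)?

The segment that alternates is /ʈ/, which surfaces as [q] when adjacent to /ʁ/.
/ʈ/ is retroflex while /ʁ/ is uvular; the output [q] is uvular, matching the trigger — so the feature that spreads is place.
Manner and voice are unchanged, so the assimilation is partial, not total.
Checking the remaining alternation: /ʈ/ → [p] before /ɸ/ (retroflex → bilabial, matching bilabial) — only place changes, and always toward the following segment.

partial assimilation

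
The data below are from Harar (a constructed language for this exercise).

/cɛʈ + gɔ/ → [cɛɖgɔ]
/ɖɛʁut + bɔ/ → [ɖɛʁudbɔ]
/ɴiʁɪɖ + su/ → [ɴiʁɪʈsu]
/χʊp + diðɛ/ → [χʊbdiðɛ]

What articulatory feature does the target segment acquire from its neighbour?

Comparing underlying and surface forms, /ʈ/ → [ɖ] is the alternation; the neighbouring /g/ is constant.
The change voiceless → voiced matches the voicing of the following /g/, identifying this as voicing assimilation.
The other alternating forms pattern the same way: /t/ → [d] before /b/ (voiceless → voiced, matching voiced); /ɖ/ → [ʈ] before /s/ (voiced → voiceless, matching voiceless); /p/ → [b] before /d/ (voiceless → voiced, matching voiced) — only voicing changes, and always toward the following segment.

voicing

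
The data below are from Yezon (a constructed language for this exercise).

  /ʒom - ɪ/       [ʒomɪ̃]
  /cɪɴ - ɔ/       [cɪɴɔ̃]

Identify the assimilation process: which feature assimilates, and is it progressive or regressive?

progressive nasality assimilation (vowel nasalisation)

The vowel /ɪ/ surfaces as nasalised [ɪ̃] next to the preceding nasal /m/ — it has acquired the [+nasal] feature of its neighbour.
The other form shows the same pattern: /ɔ/ → [ɔ̃] after /ɴ/ — each time a vowel is nasalised next to a preceding nasal.
Because the conditioning nasal is to the left of the vowel that changes, the process is progressive (perseverative).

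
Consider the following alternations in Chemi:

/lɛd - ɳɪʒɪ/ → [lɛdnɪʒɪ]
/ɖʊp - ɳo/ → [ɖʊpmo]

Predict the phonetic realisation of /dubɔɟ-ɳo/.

The data show progressive place assimilation: /ɳ/ → [n] after /d/; /ɳ/ → [m] after /p/. In each pair only place changes, matching the preceding consonant, while manner and voice stay constant.
/ɳ/ is a voiced retroflex nasal. The preceding trigger /ɟ/ is palatal, so /ɳ/ must become palatal as well.
A voiced palatal nasal is [ɲ], so the surface segment is [ɲ].

[dubɔɟɲo]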